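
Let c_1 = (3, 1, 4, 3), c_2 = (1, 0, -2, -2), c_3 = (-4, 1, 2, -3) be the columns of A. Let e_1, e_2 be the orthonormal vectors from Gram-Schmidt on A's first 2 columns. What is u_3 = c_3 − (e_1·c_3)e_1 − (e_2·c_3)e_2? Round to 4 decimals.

e_1 = c_1/‖c_1‖ = (3, 1, 4, 3)/5.9161 = (0.5071, 0.1690, 0.6761, 0.5071).
r_{12} = e_1·c_2 = -1.8593.
u_2 = c_2 + 1.8593·e_1 = (1.9429, 0.3143, -0.7429, -1.0571).
‖u_2‖ = 2.3543, so e_2 = (0.8252, 0.1335, -0.3155, -0.4490).
r_{13} = e_1·c_3 = -2.0284; r_{23} = e_2·c_3 = -2.4514.
u_3 = c_3 + 2.0284·e_1 + 2.4514·e_2 = (-0.9485, 1.6701, 2.5979, -3.0722).

u_3 = (-0.9485, 1.6701, 2.5979, -3.0722)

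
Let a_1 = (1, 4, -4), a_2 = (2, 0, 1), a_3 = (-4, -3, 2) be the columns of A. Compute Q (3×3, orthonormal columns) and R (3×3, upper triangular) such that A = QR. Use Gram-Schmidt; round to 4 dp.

a_1 = (1, 4, -4); ‖a_1‖ = 5.7446, so q_1 = (0.1741, 0.6963, -0.6963).
q_1·a_2 = 0.1741·2 + 0.6963·0 + (-0.6963)·1 = -0.3482.
u_2 = a_2 + 0.3482·q_1 = (2.0606, 0.2424, 0.7576).
‖u_2‖ = 2.2088, so q_2 = (0.9329, 0.1098, 0.3430).
q_1·a_3 = 0.1741·(-4) + 0.6963·(-3) + (-0.6963)·2 = -4.1779; q_2·a_3 = 0.9329·(-4) + 0.1098·(-3) + 0.3430·2 = -3.3749.
u_3 = a_3 + 4.1779·q_1 + 3.3749·q_2 = (-0.1242, 0.2795, 0.2484).
‖u_3‖ = 0.3941, so q_3 = (-0.3152, 0.7093, 0.6305).

Q = [[0.1741, 0.9329, -0.3152], [0.6963, 0.1098, 0.7093], [-0.6963, 0.3430, 0.6305]], R = [[5.7446, -0.3482, -4.1779], [0.0000, 2.2088, -3.3749], [0.0000, 0.0000, 0.3941]]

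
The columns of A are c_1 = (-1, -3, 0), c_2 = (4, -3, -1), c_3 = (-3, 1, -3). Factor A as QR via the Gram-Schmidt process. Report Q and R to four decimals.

Q = [[-0.3162, 0.9283, -0.1957], [-0.9487, -0.3094, 0.0652], [0.0000, -0.2063, -0.9785]], R = [[3.1623, 1.5811, 0.0000], [0.0000, 4.8477, -2.4754], [0.0000, 0.0000, 3.5878]]

c_1 = (-1, -3, 0); ‖c_1‖ = 3.1623, so q_1 = (-0.3162, -0.9487, 0.0000).
q_1·c_2 = (-0.3162)·4 + (-0.9487)·(-3) + 0.0000·(-1) = 1.5811.
u_2 = c_2 − 1.5811·q_1 = (4.5000, -1.5000, -1.0000).
‖u_2‖ = 4.8477, so q_2 = (0.9283, -0.3094, -0.2063).
q_1·c_3 = (-0.3162)·(-3) + (-0.9487)·1 + 0.0000·(-3) = 0.0000; q_2·c_3 = 0.9283·(-3) + (-0.3094)·1 + (-0.2063)·(-3) = -2.4754.
u_3 = c_3 + 0.0000·q_1 + 2.4754·q_2 = (-0.7021, 0.2340, -3.5106).
‖u_3‖ = 3.5878, so q_3 = (-0.1957, 0.0652, -0.9785).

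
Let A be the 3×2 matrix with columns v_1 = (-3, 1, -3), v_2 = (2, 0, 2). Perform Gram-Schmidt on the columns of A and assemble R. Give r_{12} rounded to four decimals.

r_{12} = -2.7530

v_1 = (-3, 1, -3); ‖v_1‖ = 4.3589, so q_1 = (-0.6882, 0.2294, -0.6882).
r_{12} = q_1·v_2 = -2.7530.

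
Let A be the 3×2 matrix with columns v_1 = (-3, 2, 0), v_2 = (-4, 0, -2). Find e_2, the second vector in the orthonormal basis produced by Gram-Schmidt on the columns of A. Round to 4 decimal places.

v_1 = (-3, 2, 0); ‖v_1‖ = 3.6056, so e_1 = (-0.8321, 0.5547, 0.0000).
e_1·v_2 = (-0.8321)·(-4) + 0.5547·0 + 0.0000·(-2) = 3.3282.
u_2 = v_2 − 3.3282·e_1 = (-1.2308, -1.8462, -2.0000).
‖u_2‖ = 2.9872, so e_2 = (-0.4120, -0.6180, -0.6695).

e_2 = (-0.4120, -0.6180, -0.6695)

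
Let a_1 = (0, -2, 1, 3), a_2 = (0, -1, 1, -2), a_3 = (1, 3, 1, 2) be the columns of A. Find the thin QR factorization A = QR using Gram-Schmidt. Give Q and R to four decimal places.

a_1 = (0, -2, 1, 3); ‖a_1‖ = 3.7417, so q_1 = (0.0000, -0.5345, 0.2673, 0.8018).
q_1·a_2 = 0.0000·0 + (-0.5345)·(-1) + 0.2673·1 + 0.8018·(-2) = -0.8018.
u_2 = a_2 + 0.8018·q_1 = (0.0000, -1.4286, 1.2143, -1.3571).
‖u_2‖ = 2.3146, so q_2 = (0.0000, -0.6172, 0.5246, -0.5864).
q_1·a_3 = 0.0000·1 + (-0.5345)·3 + 0.2673·1 + 0.8018·2 = 0.2673; q_2·a_3 = 0.0000·1 + (-0.6172)·3 + 0.5246·1 + (-0.5864)·2 = -2.4997.
u_3 = a_3 − 0.2673·q_1 + 2.4997·q_2 = (1.0000, 1.6000, 2.2400, 0.3200).
‖u_3‖ = 2.9462, so q_3 = (0.3394, 0.5431, 0.7603, 0.1086).

Q = [[0.0000, 0.0000, 0.3394], [-0.5345, -0.6172, 0.5431], [0.2673, 0.5246, 0.7603], [0.8018, -0.5864, 0.1086]], R = [[3.7417, -0.8018, 0.2673], [0.0000, 2.3146, -2.4997], [0.0000, 0.0000, 2.9462]]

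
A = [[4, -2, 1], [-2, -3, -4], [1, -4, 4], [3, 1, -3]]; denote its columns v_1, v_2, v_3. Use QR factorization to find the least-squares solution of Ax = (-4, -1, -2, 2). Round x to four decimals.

x = (-0.2332, 0.6288, -0.1597)

v_1 = (4, -2, 1, 3); ‖v_1‖ = 5.4772, so q_1 = (0.7303, -0.3651, 0.1826, 0.5477).
q_1·v_2 = 0.7303·(-2) + (-0.3651)·(-3) + 0.1826·(-4) + 0.5477·1 = -0.5477.
u_2 = v_2 + 0.5477·q_1 = (-1.6000, -3.2000, -3.9000, 1.3000).
‖u_2‖ = 5.4498, so q_2 = (-0.2936, -0.5872, -0.7156, 0.2385).
q_1·v_3 = 0.7303·1 + (-0.3651)·(-4) + 0.1826·4 + 0.5477·(-3) = 1.2780; q_2·v_3 = (-0.2936)·1 + (-0.5872)·(-4) + (-0.7156)·4 + 0.2385·(-3) = -1.5230.
u_3 = v_3 − 1.2780·q_1 + 1.5230·q_2 = (-0.3805, -4.4276, 2.6768, -3.3367).
‖u_3‖ = 6.1682, so q_3 = (-0.0617, -0.7178, 0.4340, -0.5409).
Qᵀb = (-1.8257, 3.6699, -0.9853).
Back-substitute: x_3 = -0.9853/6.1682 = -0.1597.
x_2 = (3.6699 + 1.5230·(-0.1597))/5.4498 = 0.6288.
x_1 = (-1.8257 + 0.5477·0.6288 − 1.2780·(-0.1597))/5.4772 = -0.2332.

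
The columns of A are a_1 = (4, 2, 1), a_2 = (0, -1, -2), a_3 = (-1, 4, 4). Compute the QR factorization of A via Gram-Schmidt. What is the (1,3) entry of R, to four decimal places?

a_1 = (4, 2, 1); ‖a_1‖ = 4.5826, so e_1 = (0.8729, 0.4364, 0.2182).
r_{13} = e_1·a_3 = 1.7457.

r_{13} = 1.7457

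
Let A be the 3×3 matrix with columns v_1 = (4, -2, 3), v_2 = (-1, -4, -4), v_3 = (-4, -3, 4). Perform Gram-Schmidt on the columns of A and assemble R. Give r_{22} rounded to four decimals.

r_{22} = 5.5492

q_1 = v_1/‖v_1‖ = (4, -2, 3)/5.3852 = (0.7428, -0.3714, 0.5571).
r_{12} = q_1·v_2 = -1.4856.
u_2 = v_2 + 1.4856·q_1 = (0.1034, -4.5517, -3.1724).
r_{22} = ‖u_2‖ = 5.5492.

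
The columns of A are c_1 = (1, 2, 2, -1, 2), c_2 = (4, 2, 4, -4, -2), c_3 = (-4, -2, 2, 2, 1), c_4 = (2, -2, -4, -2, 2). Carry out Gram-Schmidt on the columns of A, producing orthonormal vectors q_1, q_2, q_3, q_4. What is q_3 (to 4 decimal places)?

c_1 = (1, 2, 2, -1, 2); ‖c_1‖ = 3.7417, so q_1 = (0.2673, 0.5345, 0.5345, -0.2673, 0.5345).
q_1·c_2 = 0.2673·4 + 0.5345·2 + 0.5345·4 + (-0.2673)·(-4) + 0.5345·(-2) = 4.2762.
u_2 = c_2 − 4.2762·q_1 = (2.8571, -0.2857, 1.7143, -2.8571, -4.2857).
‖u_2‖ = 6.1412, so q_2 = (0.4652, -0.0465, 0.2791, -0.4652, -0.6979).
q_1·c_3 = 0.2673·(-4) + 0.5345·(-2) + 0.5345·2 + (-0.2673)·2 + 0.5345·1 = -1.0690; q_2·c_3 = 0.4652·(-4) + (-0.0465)·(-2) + 0.2791·2 + (-0.4652)·2 + (-0.6979)·1 = -2.8380.
u_3 = c_3 + 1.0690·q_1 + 2.8380·q_2 = (-2.3939, -1.5606, 3.3636, 0.3939, -0.4091).
‖u_3‖ = 4.4501, so q_3 = (-0.5380, -0.3507, 0.7559, 0.0885, -0.0919).

q_3 = (-0.5380, -0.3507, 0.7559, 0.0885, -0.0919)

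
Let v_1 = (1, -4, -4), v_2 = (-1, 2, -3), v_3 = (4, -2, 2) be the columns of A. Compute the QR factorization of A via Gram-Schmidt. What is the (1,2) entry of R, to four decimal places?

r_{12} = 0.5222

e_1 = v_1/‖v_1‖ = (1, -4, -4)/5.7446 = (0.1741, -0.6963, -0.6963).
r_{12} = e_1·v_2 = 0.5222.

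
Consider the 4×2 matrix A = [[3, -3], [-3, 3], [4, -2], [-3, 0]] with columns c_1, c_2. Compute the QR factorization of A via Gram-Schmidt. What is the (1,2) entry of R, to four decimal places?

r_{12} = -3.9650

c_1 = (3, -3, 4, -3); ‖c_1‖ = 6.5574, so q_1 = (0.4575, -0.4575, 0.6100, -0.4575).
r_{12} = q_1·c_2 = -3.9650.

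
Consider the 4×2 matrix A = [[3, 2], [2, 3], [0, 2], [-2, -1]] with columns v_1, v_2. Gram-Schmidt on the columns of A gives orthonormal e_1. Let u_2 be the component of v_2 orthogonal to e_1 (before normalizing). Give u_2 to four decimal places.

v_1 = (3, 2, 0, -2); ‖v_1‖ = 4.1231, so e_1 = (0.7276, 0.4851, 0.0000, -0.4851).
e_1·v_2 = 0.7276·2 + 0.4851·3 + 0.0000·2 + (-0.4851)·(-1) = 3.3955.
u_2 = v_2 − 3.3955·e_1 = (-0.4706, 1.3529, 2.0000, 0.6471).

u_2 = (-0.4706, 1.3529, 2.0000, 0.6471)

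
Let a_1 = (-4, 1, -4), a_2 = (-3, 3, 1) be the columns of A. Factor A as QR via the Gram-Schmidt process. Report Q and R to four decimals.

q_1 = a_1/‖a_1‖ = (-4, 1, -4)/5.7446 = (-0.6963, 0.1741, -0.6963).
r_{12} = q_1·a_2 = 1.9149.
u_2 = a_2 − 1.9149·q_1 = (-1.6667, 2.6667, 2.3333).
‖u_2‖ = 3.9158, so q_2 = (-0.4256, 0.6810, 0.5959).

Q = [[-0.6963, -0.4256], [0.1741, 0.6810], [-0.6963, 0.5959]], R = [[5.7446, 1.9149], [0.0000, 3.9158]]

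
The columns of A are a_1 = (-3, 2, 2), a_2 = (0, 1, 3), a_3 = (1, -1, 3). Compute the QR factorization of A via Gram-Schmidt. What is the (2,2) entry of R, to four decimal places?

a_1 = (-3, 2, 2); ‖a_1‖ = 4.1231, so q_1 = (-0.7276, 0.4851, 0.4851).
q_1·a_2 = (-0.7276)·0 + 0.4851·1 + 0.4851·3 = 1.9403.
u_2 = a_2 − 1.9403·q_1 = (1.4118, 0.0588, 2.0588).
r_{22} = ‖u_2‖ = 2.4971.

r_{22} = 2.4971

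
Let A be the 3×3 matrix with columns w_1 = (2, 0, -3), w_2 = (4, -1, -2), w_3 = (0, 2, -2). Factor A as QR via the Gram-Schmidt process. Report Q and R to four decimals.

Q = [[0.5547, 0.7586, 0.3419], [0.0000, -0.4109, 0.9117], [-0.8321, 0.5057, 0.2279]], R = [[3.6056, 3.8829, 1.6641], [0.0000, 2.4337, -1.8332], [0.0000, 0.0000, 1.3675]]

w_1 = (2, 0, -3); ‖w_1‖ = 3.6056, so e_1 = (0.5547, 0.0000, -0.8321).
e_1·w_2 = 0.5547·4 + 0.0000·(-1) + (-0.8321)·(-2) = 3.8829.
u_2 = w_2 − 3.8829·e_1 = (1.8462, -1.0000, 1.2308).
‖u_2‖ = 2.4337, so e_2 = (0.7586, -0.4109, 0.5057).
e_1·w_3 = 0.5547·0 + 0.0000·2 + (-0.8321)·(-2) = 1.6641; e_2·w_3 = 0.7586·0 + (-0.4109)·2 + 0.5057·(-2) = -1.8332.
u_3 = w_3 − 1.6641·e_1 + 1.8332·e_2 = (0.4675, 1.2468, 0.3117).
‖u_3‖ = 1.3675, so e_3 = (0.3419, 0.9117, 0.2279).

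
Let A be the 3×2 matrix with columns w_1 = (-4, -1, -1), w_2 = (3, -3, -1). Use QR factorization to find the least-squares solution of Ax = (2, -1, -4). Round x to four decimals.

w_1 = (-4, -1, -1); ‖w_1‖ = 4.2426, so q_1 = (-0.9428, -0.2357, -0.2357).
q_1·w_2 = (-0.9428)·3 + (-0.2357)·(-3) + (-0.2357)·(-1) = -1.8856.
u_2 = w_2 + 1.8856·q_1 = (1.2222, -3.4444, -1.4444).
‖u_2‖ = 3.9299, so q_2 = (0.3110, -0.8765, -0.3675).
Qᵀb = (-0.7071, 2.9687).
Back-substitute: x_2 = 2.9687/3.9299 = 0.7554.
x_1 = (-0.7071 + 1.8856·0.7554)/4.2426 = 0.1691.

x = (0.1691, 0.7554)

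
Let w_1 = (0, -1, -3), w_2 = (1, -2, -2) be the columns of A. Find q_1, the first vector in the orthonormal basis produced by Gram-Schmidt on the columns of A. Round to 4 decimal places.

w_1 = (0, -1, -3); ‖w_1‖ = 3.1623, so q_1 = (0.0000, -0.3162, -0.9487).

q_1 = (0.0000, -0.3162, -0.9487)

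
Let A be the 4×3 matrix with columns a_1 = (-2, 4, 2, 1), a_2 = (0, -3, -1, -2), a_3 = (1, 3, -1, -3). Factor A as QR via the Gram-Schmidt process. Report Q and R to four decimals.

Q = [[-0.4000, -0.6601, 0.4191], [0.8000, -0.2269, 0.5424], [0.4000, 0.1444, -0.3452], [0.2000, -0.7014, -0.6410]], R = [[5.0000, -3.2000, 1.0000], [0.0000, 1.9391, 0.6189], [0.0000, 0.0000, 4.3147]]

a_1 = (-2, 4, 2, 1); ‖a_1‖ = 5.0000, so q_1 = (-0.4000, 0.8000, 0.4000, 0.2000).
q_1·a_2 = (-0.4000)·0 + 0.8000·(-3) + 0.4000·(-1) + 0.2000·(-2) = -3.2000.
u_2 = a_2 + 3.2000·q_1 = (-1.2800, -0.4400, 0.2800, -1.3600).
‖u_2‖ = 1.9391, so q_2 = (-0.6601, -0.2269, 0.1444, -0.7014).
q_1·a_3 = (-0.4000)·1 + 0.8000·3 + 0.4000·(-1) + 0.2000·(-3) = 1.0000; q_2·a_3 = (-0.6601)·1 + (-0.2269)·3 + 0.1444·(-1) + (-0.7014)·(-3) = 0.6189.
u_3 = a_3 − 1.0000·q_1 − 0.6189·q_2 = (1.8085, 2.3404, -1.4894, -2.7660).
‖u_3‖ = 4.3147, so q_3 = (0.4191, 0.5424, -0.3452, -0.6410).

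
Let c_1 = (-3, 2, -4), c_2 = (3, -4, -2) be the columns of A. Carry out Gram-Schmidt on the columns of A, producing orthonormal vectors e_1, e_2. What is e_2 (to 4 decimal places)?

e_1 = c_1/‖c_1‖ = (-3, 2, -4)/5.3852 = (-0.5571, 0.3714, -0.7428).
r_{12} = e_1·c_2 = -1.6713.
u_2 = c_2 + 1.6713·e_1 = (2.0690, -3.3793, -3.2414).
‖u_2‖ = 5.1193, so e_2 = (0.4042, -0.6601, -0.6332).

e_2 = (0.4042, -0.6601, -0.6332)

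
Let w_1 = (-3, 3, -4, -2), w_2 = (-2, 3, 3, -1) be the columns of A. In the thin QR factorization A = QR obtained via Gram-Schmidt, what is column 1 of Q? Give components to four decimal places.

q_1 = (-0.4867, 0.4867, -0.6489, -0.3244)

w_1 = (-3, 3, -4, -2); ‖w_1‖ = 6.1644, so q_1 = (-0.4867, 0.4867, -0.6489, -0.3244).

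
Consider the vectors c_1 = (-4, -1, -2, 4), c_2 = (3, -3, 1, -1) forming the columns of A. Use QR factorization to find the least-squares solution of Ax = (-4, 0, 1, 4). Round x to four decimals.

c_1 = (-4, -1, -2, 4); ‖c_1‖ = 6.0828, so e_1 = (-0.6576, -0.1644, -0.3288, 0.6576).
e_1·c_2 = (-0.6576)·3 + (-0.1644)·(-3) + (-0.3288)·1 + 0.6576·(-1) = -2.4660.
u_2 = c_2 + 2.4660·e_1 = (1.3784, -3.4054, 0.1892, 0.6216).
‖u_2‖ = 3.7308, so e_2 = (0.3695, -0.9128, 0.0507, 0.1666).
Qᵀb = (4.9320, -0.7606).
Back-substitute: x_2 = -0.7606/3.7308 = -0.2039.
x_1 = (4.9320 + 2.4660·(-0.2039))/6.0828 = 0.7282.

x = (0.7282, -0.2039)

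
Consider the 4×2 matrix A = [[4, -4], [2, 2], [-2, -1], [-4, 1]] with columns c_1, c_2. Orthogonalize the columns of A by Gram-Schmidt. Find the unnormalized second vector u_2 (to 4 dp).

e_1 = c_1/‖c_1‖ = (4, 2, -2, -4)/6.3246 = (0.6325, 0.3162, -0.3162, -0.6325).
r_{12} = e_1·c_2 = -2.2136.
u_2 = c_2 + 2.2136·e_1 = (-2.6000, 2.7000, -1.7000, -0.4000).

u_2 = (-2.6000, 2.7000, -1.7000, -0.4000)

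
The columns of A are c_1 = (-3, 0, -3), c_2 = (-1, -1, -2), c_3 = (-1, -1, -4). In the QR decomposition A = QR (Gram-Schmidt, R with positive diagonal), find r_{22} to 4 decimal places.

c_1 = (-3, 0, -3); ‖c_1‖ = 4.2426, so q_1 = (-0.7071, 0.0000, -0.7071).
q_1·c_2 = (-0.7071)·(-1) + 0.0000·(-1) + (-0.7071)·(-2) = 2.1213.
u_2 = c_2 − 2.1213·q_1 = (0.5000, -1.0000, -0.5000).
r_{22} = ‖u_2‖ = 1.2247.

r_{22} = 1.2247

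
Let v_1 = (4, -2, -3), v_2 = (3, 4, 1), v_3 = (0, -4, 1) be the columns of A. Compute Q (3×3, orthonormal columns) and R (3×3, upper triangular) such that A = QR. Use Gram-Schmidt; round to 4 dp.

Q = [[0.7428, 0.5617, 0.3644], [-0.3714, 0.7985, -0.4737], [-0.5571, 0.2165, 0.8017]], R = [[5.3852, 0.1857, 0.9285], [0.0000, 5.0956, -2.9775], [0.0000, 0.0000, 2.6967]]

v_1 = (4, -2, -3); ‖v_1‖ = 5.3852, so e_1 = (0.7428, -0.3714, -0.5571).
e_1·v_2 = 0.7428·3 + (-0.3714)·4 + (-0.5571)·1 = 0.1857.
u_2 = v_2 − 0.1857·e_1 = (2.8621, 4.0690, 1.1034).
‖u_2‖ = 5.0956, so e_2 = (0.5617, 0.7985, 0.2165).
e_1·v_3 = 0.7428·0 + (-0.3714)·(-4) + (-0.5571)·1 = 0.9285; e_2·v_3 = 0.5617·0 + 0.7985·(-4) + 0.2165·1 = -2.9775.
u_3 = v_3 − 0.9285·e_1 + 2.9775·e_2 = (0.9827, -1.2776, 2.1620).
‖u_3‖ = 2.6967, so e_3 = (0.3644, -0.4737, 0.8017).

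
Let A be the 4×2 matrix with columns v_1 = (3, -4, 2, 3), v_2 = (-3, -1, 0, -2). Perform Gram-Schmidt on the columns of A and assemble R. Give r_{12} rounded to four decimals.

v_1 = (3, -4, 2, 3); ‖v_1‖ = 6.1644, so q_1 = (0.4867, -0.6489, 0.3244, 0.4867).
r_{12} = q_1·v_2 = -1.7844.

r_{12} = -1.7844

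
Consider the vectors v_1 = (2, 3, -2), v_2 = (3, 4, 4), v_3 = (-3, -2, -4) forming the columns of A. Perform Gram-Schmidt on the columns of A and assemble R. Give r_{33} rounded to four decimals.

r_{33} = 1.1460

q_1 = v_1/‖v_1‖ = (2, 3, -2)/4.1231 = (0.4851, 0.7276, -0.4851).
r_{12} = q_1·v_2 = 2.4254.
u_2 = v_2 − 2.4254·q_1 = (1.8235, 2.2353, 5.1765).
‖u_2‖ = 5.9260, so q_2 = (0.3077, 0.3772, 0.8735).
r_{13} = q_1·v_3 = -0.9701; r_{23} = q_2·v_3 = -5.1716.
u_3 = v_3 + 0.9701·q_1 + 5.1716·q_2 = (-0.9380, 0.6566, 0.0469).
r_{33} = ‖u_3‖ = 1.1460.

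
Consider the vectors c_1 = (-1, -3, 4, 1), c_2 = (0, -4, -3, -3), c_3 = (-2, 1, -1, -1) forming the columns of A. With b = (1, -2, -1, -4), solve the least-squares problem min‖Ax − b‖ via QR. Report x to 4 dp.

x = (-0.0582, 0.6772, -0.1005)

c_1 = (-1, -3, 4, 1); ‖c_1‖ = 5.1962, so q_1 = (-0.1925, -0.5774, 0.7698, 0.1925).
q_1·c_2 = (-0.1925)·0 + (-0.5774)·(-4) + 0.7698·(-3) + 0.1925·(-3) = -0.5774.
u_2 = c_2 + 0.5774·q_1 = (-0.1111, -4.3333, -2.5556, -2.8889).
‖u_2‖ = 5.8023, so q_2 = (-0.0191, -0.7468, -0.4404, -0.4979).
q_1·c_3 = (-0.1925)·(-2) + (-0.5774)·1 + 0.7698·(-1) + 0.1925·(-1) = -1.1547; q_2·c_3 = (-0.0191)·(-2) + (-0.7468)·1 + (-0.4404)·(-1) + (-0.4979)·(-1) = 0.2298.
u_3 = c_3 + 1.1547·q_1 − 0.2298·q_2 = (-2.2178, 0.5050, -0.0099, -0.6634).
‖u_3‖ = 2.3694, so q_3 = (-0.9360, 0.2131, -0.0042, -0.2800).
Qᵀb = (-0.5774, 3.9065, -0.2382).
Back-substitute: x_3 = -0.2382/2.3694 = -0.1005.
x_2 = (3.9065 − 0.2298·(-0.1005))/5.8023 = 0.6772.
x_1 = (-0.5774 + 0.5774·0.6772 + 1.1547·(-0.1005))/5.1962 = -0.0582.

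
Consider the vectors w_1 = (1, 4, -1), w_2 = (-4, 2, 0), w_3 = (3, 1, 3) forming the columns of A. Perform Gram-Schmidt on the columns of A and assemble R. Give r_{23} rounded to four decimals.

e_1 = w_1/‖w_1‖ = (1, 4, -1)/4.2426 = (0.2357, 0.9428, -0.2357).
r_{12} = e_1·w_2 = 0.9428.
u_2 = w_2 − 0.9428·e_1 = (-4.2222, 1.1111, 0.2222).
‖u_2‖ = 4.3716, so e_2 = (-0.9658, 0.2542, 0.0508).
r_{23} = e_2·w_3 = -2.4908.

r_{23} = -2.4908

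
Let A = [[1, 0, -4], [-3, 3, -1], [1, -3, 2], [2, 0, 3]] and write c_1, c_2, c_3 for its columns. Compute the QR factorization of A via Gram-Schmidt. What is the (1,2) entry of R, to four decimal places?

r_{12} = -3.0984

c_1 = (1, -3, 1, 2); ‖c_1‖ = 3.8730, so q_1 = (0.2582, -0.7746, 0.2582, 0.5164).
r_{12} = q_1·c_2 = -3.0984.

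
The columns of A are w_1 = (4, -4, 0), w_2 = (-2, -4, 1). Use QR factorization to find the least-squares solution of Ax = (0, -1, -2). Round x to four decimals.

w_1 = (4, -4, 0); ‖w_1‖ = 5.6569, so e_1 = (0.7071, -0.7071, 0.0000).
e_1·w_2 = 0.7071·(-2) + (-0.7071)·(-4) + 0.0000·1 = 1.4142.
u_2 = w_2 − 1.4142·e_1 = (-3.0000, -3.0000, 1.0000).
‖u_2‖ = 4.3589, so e_2 = (-0.6882, -0.6882, 0.2294).
Qᵀb = (0.7071, 0.2294).
Back-substitute: x_2 = 0.2294/4.3589 = 0.0526.
x_1 = (0.7071 − 1.4142·0.0526)/5.6569 = 0.1118.

x = (0.1118, 0.0526)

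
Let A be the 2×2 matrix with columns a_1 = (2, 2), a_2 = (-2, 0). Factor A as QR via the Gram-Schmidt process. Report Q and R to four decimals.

Q = [[0.7071, -0.7071], [0.7071, 0.7071]], R = [[2.8284, -1.4142], [0.0000, 1.4142]]

a_1 = (2, 2); ‖a_1‖ = 2.8284, so q_1 = (0.7071, 0.7071).
q_1·a_2 = 0.7071·(-2) + 0.7071·0 = -1.4142.
u_2 = a_2 + 1.4142·q_1 = (-1.0000, 1.0000).
‖u_2‖ = 1.4142, so q_2 = (-0.7071, 0.7071).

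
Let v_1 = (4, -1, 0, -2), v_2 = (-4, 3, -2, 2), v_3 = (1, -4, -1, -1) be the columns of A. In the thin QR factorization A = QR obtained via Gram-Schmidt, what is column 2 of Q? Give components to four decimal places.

v_1 = (4, -1, 0, -2); ‖v_1‖ = 4.5826, so e_1 = (0.8729, -0.2182, 0.0000, -0.4364).
e_1·v_2 = 0.8729·(-4) + (-0.2182)·3 + 0.0000·(-2) + (-0.4364)·2 = -5.0190.
u_2 = v_2 + 5.0190·e_1 = (0.3810, 1.9048, -2.0000, -0.1905).
‖u_2‖ = 2.7946, so e_2 = (0.1363, 0.6816, -0.7157, -0.0682).

e_2 = (0.1363, 0.6816, -0.7157, -0.0682)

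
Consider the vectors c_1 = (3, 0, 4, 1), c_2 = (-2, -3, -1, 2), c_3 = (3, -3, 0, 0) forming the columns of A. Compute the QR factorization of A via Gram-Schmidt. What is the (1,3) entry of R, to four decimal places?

c_1 = (3, 0, 4, 1); ‖c_1‖ = 5.0990, so q_1 = (0.5883, 0.0000, 0.7845, 0.1961).
r_{13} = q_1·c_3 = 1.7650.

r_{13} = 1.7650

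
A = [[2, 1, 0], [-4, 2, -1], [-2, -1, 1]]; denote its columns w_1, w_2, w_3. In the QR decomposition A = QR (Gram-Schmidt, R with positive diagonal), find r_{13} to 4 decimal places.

w_1 = (2, -4, -2); ‖w_1‖ = 4.8990, so q_1 = (0.4082, -0.8165, -0.4082).
r_{13} = q_1·w_3 = 0.4082.

r_{13} = 0.4082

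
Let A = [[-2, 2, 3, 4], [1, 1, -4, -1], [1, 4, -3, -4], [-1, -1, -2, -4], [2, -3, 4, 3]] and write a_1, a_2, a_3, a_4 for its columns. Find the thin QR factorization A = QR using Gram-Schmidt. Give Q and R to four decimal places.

Q = [[-0.6030, 0.2341, 0.5447, 0.2329], [0.3015, 0.2509, -0.4460, 0.6778], [0.3015, 0.8028, 0.0628, -0.4873], [-0.3015, -0.2509, -0.5257, -0.4875], [0.6030, -0.4181, 0.4734, -0.1061]], R = [[3.3166, -1.2060, -0.9045, -0.9045], [0.0000, 5.4356, -3.8802, -2.7763], [0.0000, 0.0000, 6.1746, 5.8966], [0.0000, 0.0000, 0.0000, 3.8346]]

a_1 = (-2, 1, 1, -1, 2); ‖a_1‖ = 3.3166, so e_1 = (-0.6030, 0.3015, 0.3015, -0.3015, 0.6030).
e_1·a_2 = (-0.6030)·2 + 0.3015·1 + 0.3015·4 + (-0.3015)·(-1) + 0.6030·(-3) = -1.2060.
u_2 = a_2 + 1.2060·e_1 = (1.2727, 1.3636, 4.3636, -1.3636, -2.2727).
‖u_2‖ = 5.4356, so e_2 = (0.2341, 0.2509, 0.8028, -0.2509, -0.4181).
e_1·a_3 = (-0.6030)·3 + 0.3015·(-4) + 0.3015·(-3) + (-0.3015)·(-2) + 0.6030·4 = -0.9045; e_2·a_3 = 0.2341·3 + 0.2509·(-4) + 0.8028·(-3) + (-0.2509)·(-2) + (-0.4181)·4 = -3.8802.
u_3 = a_3 + 0.9045·e_1 + 3.8802·e_2 = (3.3631, -2.7538, 0.3877, -3.2462, 2.9231).
‖u_3‖ = 6.1746, so e_3 = (0.5447, -0.4460, 0.0628, -0.5257, 0.4734).
e_1·a_4 = (-0.6030)·4 + 0.3015·(-1) + 0.3015·(-4) + (-0.3015)·(-4) + 0.6030·3 = -0.9045; e_2·a_4 = 0.2341·4 + 0.2509·(-1) + 0.8028·(-4) + (-0.2509)·(-4) + (-0.4181)·3 = -2.7763; e_3·a_4 = 0.5447·4 + (-0.4460)·(-1) + 0.0628·(-4) + (-0.5257)·(-4) + 0.4734·3 = 5.8966.
u_4 = a_4 + 0.9045·e_1 + 2.7763·e_2 − 5.8966·e_3 = (0.8930, 2.5991, -1.8687, -1.8693, -0.4068).
‖u_4‖ = 3.8346, so e_4 = (0.2329, 0.6778, -0.4873, -0.4875, -0.1061).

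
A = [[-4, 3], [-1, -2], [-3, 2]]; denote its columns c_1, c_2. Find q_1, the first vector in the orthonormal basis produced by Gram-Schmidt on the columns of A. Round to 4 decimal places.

q_1 = c_1/‖c_1‖ = (-4, -1, -3)/5.0990 = (-0.7845, -0.1961, -0.5883).

q_1 = (-0.7845, -0.1961, -0.5883)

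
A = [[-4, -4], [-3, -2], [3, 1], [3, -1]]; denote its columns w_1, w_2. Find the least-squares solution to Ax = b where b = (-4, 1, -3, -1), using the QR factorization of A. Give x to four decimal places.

x = (-0.5238, 1.0693)

w_1 = (-4, -3, 3, 3); ‖w_1‖ = 6.5574, so e_1 = (-0.6100, -0.4575, 0.4575, 0.4575).
e_1·w_2 = (-0.6100)·(-4) + (-0.4575)·(-2) + 0.4575·1 + 0.4575·(-1) = 3.3550.
u_2 = w_2 − 3.3550·e_1 = (-1.9535, -0.4651, -0.5349, -2.5349).
‖u_2‖ = 3.2778, so e_2 = (-0.5960, -0.1419, -0.1632, -0.7733).
Qᵀb = (0.1525, 3.5049).
Back-substitute: x_2 = 3.5049/3.2778 = 1.0693.
x_1 = (0.1525 − 3.3550·1.0693)/6.5574 = -0.5238.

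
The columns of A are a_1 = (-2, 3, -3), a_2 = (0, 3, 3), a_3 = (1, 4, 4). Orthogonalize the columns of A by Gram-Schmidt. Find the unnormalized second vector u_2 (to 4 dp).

u_2 = (0.0000, 3.0000, 3.0000)

q_1 = a_1/‖a_1‖ = (-2, 3, -3)/4.6904 = (-0.4264, 0.6396, -0.6396).
r_{12} = q_1·a_2 = 0.0000.
u_2 = a_2 + 0.0000·q_1 = (0.0000, 3.0000, 3.0000).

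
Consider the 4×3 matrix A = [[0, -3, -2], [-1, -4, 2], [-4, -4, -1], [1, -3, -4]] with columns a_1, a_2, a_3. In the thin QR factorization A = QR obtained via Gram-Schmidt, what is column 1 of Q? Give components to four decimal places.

q_1 = a_1/‖a_1‖ = (0, -1, -4, 1)/4.2426 = (0.0000, -0.2357, -0.9428, 0.2357).

q_1 = (0.0000, -0.2357, -0.9428, 0.2357)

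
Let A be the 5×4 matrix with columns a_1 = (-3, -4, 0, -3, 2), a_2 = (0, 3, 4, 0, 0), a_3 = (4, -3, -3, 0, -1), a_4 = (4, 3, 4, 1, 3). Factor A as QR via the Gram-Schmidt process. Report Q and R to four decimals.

e_1 = a_1/‖a_1‖ = (-3, -4, 0, -3, 2)/6.1644 = (-0.4867, -0.6489, 0.0000, -0.4867, 0.3244).
r_{12} = e_1·a_2 = -1.9467.
u_2 = a_2 + 1.9467·e_1 = (-0.9474, 1.7368, 4.0000, -0.9474, 0.6316).
‖u_2‖ = 4.6055, so e_2 = (-0.2057, 0.3771, 0.8685, -0.2057, 0.1371).
r_{13} = e_1·a_3 = -0.3244; r_{23} = e_2·a_3 = -4.6969.
u_3 = a_3 + 0.3244·e_1 + 4.6969·e_2 = (2.8759, -1.4392, 1.0794, -1.1241, -0.2506).
‖u_3‖ = 3.5824, so e_3 = (0.8028, -0.4017, 0.3013, -0.3138, -0.0700).
r_{14} = e_1·a_4 = -3.4066; r_{24} = e_2·a_4 = 3.9884; r_{34} = e_3·a_4 = 2.6875.
u_4 = a_4 + 3.4066·e_1 − 3.9884·e_2 − 2.6875·e_3 = (1.0050, 0.3650, -0.2738, 1.0058, 3.7463).
‖u_4‖ = 4.0330, so e_4 = (0.2492, 0.0905, -0.0679, 0.2494, 0.9289).

Q = [[-0.4867, -0.2057, 0.8028, 0.2492], [-0.6489, 0.3771, -0.4017, 0.0905], [0.0000, 0.8685, 0.3013, -0.0679], [-0.4867, -0.2057, -0.3138, 0.2494], [0.3244, 0.1371, -0.0700, 0.9289]], R = [[6.1644, -1.9467, -0.3244, -3.4066], [0.0000, 4.6055, -4.6969, 3.9884], [0.0000, 0.0000, 3.5824, 2.6875], [0.0000, 0.0000, 0.0000, 4.0330]]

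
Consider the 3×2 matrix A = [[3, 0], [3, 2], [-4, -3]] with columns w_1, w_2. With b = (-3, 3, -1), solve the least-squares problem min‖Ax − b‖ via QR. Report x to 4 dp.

w_1 = (3, 3, -4); ‖w_1‖ = 5.8310, so e_1 = (0.5145, 0.5145, -0.6860).
e_1·w_2 = 0.5145·0 + 0.5145·2 + (-0.6860)·(-3) = 3.0870.
u_2 = w_2 − 3.0870·e_1 = (-1.5882, 0.4118, -0.8824).
‖u_2‖ = 1.8630, so e_2 = (-0.8525, 0.2210, -0.4736).
Qᵀb = (0.6860, 3.6943).
Back-substitute: x_2 = 3.6943/1.8630 = 1.9831.
x_1 = (0.6860 − 3.0870·1.9831)/5.8310 = -0.9322.

x = (-0.9322, 1.9831)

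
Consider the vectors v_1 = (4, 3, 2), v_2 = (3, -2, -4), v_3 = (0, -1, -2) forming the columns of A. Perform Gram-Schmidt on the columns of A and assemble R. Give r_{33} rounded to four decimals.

r_{33} = 0.4148

v_1 = (4, 3, 2); ‖v_1‖ = 5.3852, so q_1 = (0.7428, 0.5571, 0.3714).
q_1·v_2 = 0.7428·3 + 0.5571·(-2) + 0.3714·(-4) = -0.3714.
u_2 = v_2 + 0.3714·q_1 = (3.2759, -1.7931, -3.8621).
‖u_2‖ = 5.3723, so q_2 = (0.6098, -0.3338, -0.7189).
q_1·v_3 = 0.7428·0 + 0.5571·(-1) + 0.3714·(-2) = -1.2999; q_2·v_3 = 0.6098·0 + (-0.3338)·(-1) + (-0.7189)·(-2) = 1.7715.
u_3 = v_3 + 1.2999·q_1 − 1.7715·q_2 = (-0.1147, 0.3154, -0.2437).
r_{33} = ‖u_3‖ = 0.4148.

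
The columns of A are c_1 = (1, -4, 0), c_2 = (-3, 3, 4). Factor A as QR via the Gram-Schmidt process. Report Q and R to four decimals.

e_1 = c_1/‖c_1‖ = (1, -4, 0)/4.1231 = (0.2425, -0.9701, 0.0000).
r_{12} = e_1·c_2 = -3.6380.
u_2 = c_2 + 3.6380·e_1 = (-2.1176, -0.5294, 4.0000).
‖u_2‖ = 4.5568, so e_2 = (-0.4647, -0.1162, 0.8778).

Q = [[0.2425, -0.4647], [-0.9701, -0.1162], [0.0000, 0.8778]], R = [[4.1231, -3.6380], [0.0000, 4.5568]]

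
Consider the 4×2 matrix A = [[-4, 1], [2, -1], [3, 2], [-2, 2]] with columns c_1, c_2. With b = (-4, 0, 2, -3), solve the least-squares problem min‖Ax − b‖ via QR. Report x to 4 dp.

x = (0.8153, -0.2739)

q_1 = c_1/‖c_1‖ = (-4, 2, 3, -2)/5.7446 = (-0.6963, 0.3482, 0.5222, -0.3482).
r_{12} = q_1·c_2 = -0.6963.
u_2 = c_2 + 0.6963·q_1 = (0.5152, -0.7576, 2.3636, 1.7576).
‖u_2‖ = 3.0847, so q_2 = (0.1670, -0.2456, 0.7663, 0.5698).
Qᵀb = (4.8742, -0.8448).
Back-substitute: x_2 = -0.8448/3.0847 = -0.2739.
x_1 = (4.8742 + 0.6963·(-0.2739))/5.7446 = 0.8153.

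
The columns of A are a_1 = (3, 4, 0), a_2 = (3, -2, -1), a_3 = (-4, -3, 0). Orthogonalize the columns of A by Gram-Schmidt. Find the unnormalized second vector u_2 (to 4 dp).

a_1 = (3, 4, 0); ‖a_1‖ = 5.0000, so q_1 = (0.6000, 0.8000, 0.0000).
q_1·a_2 = 0.6000·3 + 0.8000·(-2) + 0.0000·(-1) = 0.2000.
u_2 = a_2 − 0.2000·q_1 = (2.8800, -2.1600, -1.0000).

u_2 = (2.8800, -2.1600, -1.0000)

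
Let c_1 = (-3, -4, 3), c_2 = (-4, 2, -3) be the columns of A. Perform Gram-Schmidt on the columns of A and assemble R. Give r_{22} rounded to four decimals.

c_1 = (-3, -4, 3); ‖c_1‖ = 5.8310, so e_1 = (-0.5145, -0.6860, 0.5145).
e_1·c_2 = (-0.5145)·(-4) + (-0.6860)·2 + 0.5145·(-3) = -0.8575.
u_2 = c_2 + 0.8575·e_1 = (-4.4412, 1.4118, -2.5588).
r_{22} = ‖u_2‖ = 5.3165.

r_{22} = 5.3165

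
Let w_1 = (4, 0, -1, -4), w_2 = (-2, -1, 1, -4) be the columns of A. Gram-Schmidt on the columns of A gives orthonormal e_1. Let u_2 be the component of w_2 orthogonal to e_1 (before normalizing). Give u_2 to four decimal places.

u_2 = (-2.8485, -1.0000, 1.2121, -3.1515)

w_1 = (4, 0, -1, -4); ‖w_1‖ = 5.7446, so e_1 = (0.6963, 0.0000, -0.1741, -0.6963).
e_1·w_2 = 0.6963·(-2) + 0.0000·(-1) + (-0.1741)·1 + (-0.6963)·(-4) = 1.2185.
u_2 = w_2 − 1.2185·e_1 = (-2.8485, -1.0000, 1.2121, -3.1515).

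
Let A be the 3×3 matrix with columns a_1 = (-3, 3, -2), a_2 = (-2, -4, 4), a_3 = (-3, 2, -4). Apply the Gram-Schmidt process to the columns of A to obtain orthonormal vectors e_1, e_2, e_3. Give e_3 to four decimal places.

a_1 = (-3, 3, -2); ‖a_1‖ = 4.6904, so e_1 = (-0.6396, 0.6396, -0.4264).
e_1·a_2 = (-0.6396)·(-2) + 0.6396·(-4) + (-0.4264)·4 = -2.9848.
u_2 = a_2 + 2.9848·e_1 = (-3.9091, -2.0909, 2.7273).
‖u_2‖ = 5.2049, so e_2 = (-0.7510, -0.4017, 0.5240).
e_1·a_3 = (-0.6396)·(-3) + 0.6396·2 + (-0.4264)·(-4) = 4.9036; e_2·a_3 = (-0.7510)·(-3) + (-0.4017)·2 + 0.5240·(-4) = -0.6462.
u_3 = a_3 − 4.9036·e_1 + 0.6462·e_2 = (-0.3490, -1.3960, -1.5705).
‖u_3‖ = 2.1300, so e_3 = (-0.1638, -0.6554, -0.7373).

e_3 = (-0.1638, -0.6554, -0.7373)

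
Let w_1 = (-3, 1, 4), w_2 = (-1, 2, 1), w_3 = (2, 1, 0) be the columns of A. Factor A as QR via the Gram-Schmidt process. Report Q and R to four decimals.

q_1 = w_1/‖w_1‖ = (-3, 1, 4)/5.0990 = (-0.5883, 0.1961, 0.7845).
r_{12} = q_1·w_2 = 1.7650.
u_2 = w_2 − 1.7650·q_1 = (0.0385, 1.6538, -0.3846).
‖u_2‖ = 1.6984, so q_2 = (0.0226, 0.9738, -0.2265).
r_{13} = q_1·w_3 = -0.9806; r_{23} = q_2·w_3 = 1.0190.
u_3 = w_3 + 0.9806·q_1 − 1.0190·q_2 = (1.4000, 0.2000, 1.0000).
‖u_3‖ = 1.7321, so q_3 = (0.8083, 0.1155, 0.5774).

Q = [[-0.5883, 0.0226, 0.8083], [0.1961, 0.9738, 0.1155], [0.7845, -0.2265, 0.5774]], R = [[5.0990, 1.7650, -0.9806], [0.0000, 1.6984, 1.0190], [0.0000, 0.0000, 1.7321]]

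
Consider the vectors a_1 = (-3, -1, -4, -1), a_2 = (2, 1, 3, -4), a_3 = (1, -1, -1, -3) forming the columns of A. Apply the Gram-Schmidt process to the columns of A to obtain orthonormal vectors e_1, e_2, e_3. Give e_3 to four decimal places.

e_3 = (0.7224, -0.5725, -0.3817, -0.0682)

a_1 = (-3, -1, -4, -1); ‖a_1‖ = 5.1962, so e_1 = (-0.5774, -0.1925, -0.7698, -0.1925).
e_1·a_2 = (-0.5774)·2 + (-0.1925)·1 + (-0.7698)·3 + (-0.1925)·(-4) = -2.8868.
u_2 = a_2 + 2.8868·e_1 = (0.3333, 0.4444, 0.7778, -4.5556).
‖u_2‖ = 4.6547, so e_2 = (0.0716, 0.0955, 0.1671, -0.9787).
e_1·a_3 = (-0.5774)·1 + (-0.1925)·(-1) + (-0.7698)·(-1) + (-0.1925)·(-3) = 0.9623; e_2·a_3 = 0.0716·1 + 0.0955·(-1) + 0.1671·(-1) + (-0.9787)·(-3) = 2.7451.
u_3 = a_3 − 0.9623·e_1 − 2.7451·e_2 = (1.3590, -1.0769, -0.7179, -0.1282).
‖u_3‖ = 1.8811, so e_3 = (0.7224, -0.5725, -0.3817, -0.0682).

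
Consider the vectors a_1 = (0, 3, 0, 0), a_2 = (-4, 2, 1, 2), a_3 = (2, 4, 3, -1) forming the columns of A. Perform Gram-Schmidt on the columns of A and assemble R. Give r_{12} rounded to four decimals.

a_1 = (0, 3, 0, 0); ‖a_1‖ = 3.0000, so e_1 = (0.0000, 1.0000, 0.0000, 0.0000).
r_{12} = e_1·a_2 = 2.0000.

r_{12} = 2.0000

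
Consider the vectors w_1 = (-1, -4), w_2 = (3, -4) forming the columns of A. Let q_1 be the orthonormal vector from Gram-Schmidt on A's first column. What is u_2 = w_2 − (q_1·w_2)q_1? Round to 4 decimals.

u_2 = (3.7647, -0.9412)

w_1 = (-1, -4); ‖w_1‖ = 4.1231, so q_1 = (-0.2425, -0.9701).
q_1·w_2 = (-0.2425)·3 + (-0.9701)·(-4) = 3.1530.
u_2 = w_2 − 3.1530·q_1 = (3.7647, -0.9412).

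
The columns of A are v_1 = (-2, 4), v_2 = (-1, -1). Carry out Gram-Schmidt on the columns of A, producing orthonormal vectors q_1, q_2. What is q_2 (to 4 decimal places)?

v_1 = (-2, 4); ‖v_1‖ = 4.4721, so q_1 = (-0.4472, 0.8944).
q_1·v_2 = (-0.4472)·(-1) + 0.8944·(-1) = -0.4472.
u_2 = v_2 + 0.4472·q_1 = (-1.2000, -0.6000).
‖u_2‖ = 1.3416, so q_2 = (-0.8944, -0.4472).

q_2 = (-0.8944, -0.4472)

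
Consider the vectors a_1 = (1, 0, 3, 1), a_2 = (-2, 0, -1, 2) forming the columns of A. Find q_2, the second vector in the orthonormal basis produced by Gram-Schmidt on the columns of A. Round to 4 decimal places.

q_1 = a_1/‖a_1‖ = (1, 0, 3, 1)/3.3166 = (0.3015, 0.0000, 0.9045, 0.3015).
r_{12} = q_1·a_2 = -0.9045.
u_2 = a_2 + 0.9045·q_1 = (-1.7273, 0.0000, -0.1818, 2.2727).
‖u_2‖ = 2.8604, so q_2 = (-0.6039, 0.0000, -0.0636, 0.7946).

q_2 = (-0.6039, 0.0000, -0.0636, 0.7946)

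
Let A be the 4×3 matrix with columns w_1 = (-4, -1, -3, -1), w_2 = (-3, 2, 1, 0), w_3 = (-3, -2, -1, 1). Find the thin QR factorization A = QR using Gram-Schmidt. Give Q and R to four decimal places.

Q = [[-0.7698, -0.5623, -0.2782], [-0.1925, 0.6472, -0.5875], [-0.5774, 0.5093, 0.3403], [-0.1925, 0.0743, 0.6794]], R = [[5.1962, 1.3472, 3.0792], [0.0000, 3.4907, -0.0424], [0.0000, 0.0000, 2.3488]]

w_1 = (-4, -1, -3, -1); ‖w_1‖ = 5.1962, so e_1 = (-0.7698, -0.1925, -0.5774, -0.1925).
e_1·w_2 = (-0.7698)·(-3) + (-0.1925)·2 + (-0.5774)·1 + (-0.1925)·0 = 1.3472.
u_2 = w_2 − 1.3472·e_1 = (-1.9630, 2.2593, 1.7778, 0.2593).
‖u_2‖ = 3.4907, so e_2 = (-0.5623, 0.6472, 0.5093, 0.0743).
e_1·w_3 = (-0.7698)·(-3) + (-0.1925)·(-2) + (-0.5774)·(-1) + (-0.1925)·1 = 3.0792; e_2·w_3 = (-0.5623)·(-3) + 0.6472·(-2) + 0.5093·(-1) + 0.0743·1 = -0.0424.
u_3 = w_3 − 3.0792·e_1 + 0.0424·e_2 = (-0.6535, -1.3799, 0.7994, 1.5957).
‖u_3‖ = 2.3488, so e_3 = (-0.2782, -0.5875, 0.3403, 0.6794).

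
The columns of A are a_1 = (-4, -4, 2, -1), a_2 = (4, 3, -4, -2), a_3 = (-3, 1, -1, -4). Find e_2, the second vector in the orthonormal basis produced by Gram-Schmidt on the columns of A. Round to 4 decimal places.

e_1 = a_1/‖a_1‖ = (-4, -4, 2, -1)/6.0828 = (-0.6576, -0.6576, 0.3288, -0.1644).
r_{12} = e_1·a_2 = -5.5896.
u_2 = a_2 + 5.5896·e_1 = (0.3243, -0.6757, -2.1622, -2.9189).
‖u_2‖ = 3.7090, so e_2 = (0.0874, -0.1822, -0.5829, -0.7870).

e_2 = (0.0874, -0.1822, -0.5829, -0.7870)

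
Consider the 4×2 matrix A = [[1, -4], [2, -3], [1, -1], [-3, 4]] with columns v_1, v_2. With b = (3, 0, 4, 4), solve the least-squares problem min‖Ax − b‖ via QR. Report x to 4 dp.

x = (-2.0792, -1.1386)

v_1 = (1, 2, 1, -3); ‖v_1‖ = 3.8730, so e_1 = (0.2582, 0.5164, 0.2582, -0.7746).
e_1·v_2 = 0.2582·(-4) + 0.5164·(-3) + 0.2582·(-1) + (-0.7746)·4 = -5.9386.
u_2 = v_2 + 5.9386·e_1 = (-2.4667, 0.0667, 0.5333, -0.6000).
‖u_2‖ = 2.5949, so e_2 = (-0.9506, 0.0257, 0.2055, -0.2312).
Qᵀb = (-1.2910, -2.9546).
Back-substitute: x_2 = -2.9546/2.5949 = -1.1386.
x_1 = (-1.2910 + 5.9386·(-1.1386))/3.8730 = -2.0792.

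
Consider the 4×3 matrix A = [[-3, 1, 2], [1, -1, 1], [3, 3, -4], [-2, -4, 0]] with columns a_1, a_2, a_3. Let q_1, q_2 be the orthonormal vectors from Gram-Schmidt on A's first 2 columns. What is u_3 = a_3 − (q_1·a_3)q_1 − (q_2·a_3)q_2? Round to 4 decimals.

a_1 = (-3, 1, 3, -2); ‖a_1‖ = 4.7958, so q_1 = (-0.6255, 0.2085, 0.6255, -0.4170).
q_1·a_2 = (-0.6255)·1 + 0.2085·(-1) + 0.6255·3 + (-0.4170)·(-4) = 2.7107.
u_2 = a_2 − 2.7107·q_1 = (2.6957, -1.5652, 1.3043, -2.8696).
‖u_2‖ = 4.4331, so q_2 = (0.6081, -0.3531, 0.2942, -0.6473).
q_1·a_3 = (-0.6255)·2 + 0.2085·1 + 0.6255·(-4) + (-0.4170)·0 = -3.5447; q_2·a_3 = 0.6081·2 + (-0.3531)·1 + 0.2942·(-4) + (-0.6473)·0 = -0.3138.
u_3 = a_3 + 3.5447·q_1 + 0.3138·q_2 = (-0.0265, 1.6283, -1.6903, -1.6814).

u_3 = (-0.0265, 1.6283, -1.6903, -1.6814)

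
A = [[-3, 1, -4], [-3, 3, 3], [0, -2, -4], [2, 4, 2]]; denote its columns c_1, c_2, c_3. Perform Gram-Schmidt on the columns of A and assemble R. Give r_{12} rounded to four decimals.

r_{12} = -0.8528

e_1 = c_1/‖c_1‖ = (-3, -3, 0, 2)/4.6904 = (-0.6396, -0.6396, 0.0000, 0.4264).
r_{12} = e_1·c_2 = -0.8528.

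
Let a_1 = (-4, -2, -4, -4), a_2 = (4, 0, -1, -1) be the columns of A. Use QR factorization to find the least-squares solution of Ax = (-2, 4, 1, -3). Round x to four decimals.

x = (0.1101, -0.2844)

a_1 = (-4, -2, -4, -4); ‖a_1‖ = 7.2111, so e_1 = (-0.5547, -0.2774, -0.5547, -0.5547).
e_1·a_2 = (-0.5547)·4 + (-0.2774)·0 + (-0.5547)·(-1) + (-0.5547)·(-1) = -1.1094.
u_2 = a_2 + 1.1094·e_1 = (3.3846, -0.3077, -1.6154, -1.6154).
‖u_2‖ = 4.0950, so e_2 = (0.8265, -0.0751, -0.3945, -0.3945).
Qᵀb = (1.1094, -1.1646).
Back-substitute: x_2 = -1.1646/4.0950 = -0.2844.
x_1 = (1.1094 + 1.1094·(-0.2844))/7.2111 = 0.1101.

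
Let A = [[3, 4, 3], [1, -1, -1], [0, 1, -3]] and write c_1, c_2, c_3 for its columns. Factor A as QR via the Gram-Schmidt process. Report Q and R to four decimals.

Q = [[0.9487, 0.2882, 0.1302], [0.3162, -0.8646, -0.3906], [0.0000, 0.4117, -0.9113]], R = [[3.1623, 3.4785, 2.5298], [0.0000, 2.4290, 0.4940], [0.0000, 0.0000, 3.5151]]

c_1 = (3, 1, 0); ‖c_1‖ = 3.1623, so e_1 = (0.9487, 0.3162, 0.0000).
e_1·c_2 = 0.9487·4 + 0.3162·(-1) + 0.0000·1 = 3.4785.
u_2 = c_2 − 3.4785·e_1 = (0.7000, -2.1000, 1.0000).
‖u_2‖ = 2.4290, so e_2 = (0.2882, -0.8646, 0.4117).
e_1·c_3 = 0.9487·3 + 0.3162·(-1) + 0.0000·(-3) = 2.5298; e_2·c_3 = 0.2882·3 + (-0.8646)·(-1) + 0.4117·(-3) = 0.4940.
u_3 = c_3 − 2.5298·e_1 − 0.4940·e_2 = (0.4576, -1.3729, -3.2034).
‖u_3‖ = 3.5151, so e_3 = (0.1302, -0.3906, -0.9113).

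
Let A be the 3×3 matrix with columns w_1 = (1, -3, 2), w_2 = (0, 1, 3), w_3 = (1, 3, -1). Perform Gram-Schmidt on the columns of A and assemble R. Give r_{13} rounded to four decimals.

w_1 = (1, -3, 2); ‖w_1‖ = 3.7417, so e_1 = (0.2673, -0.8018, 0.5345).
r_{13} = e_1·w_3 = -2.6726.

r_{13} = -2.6726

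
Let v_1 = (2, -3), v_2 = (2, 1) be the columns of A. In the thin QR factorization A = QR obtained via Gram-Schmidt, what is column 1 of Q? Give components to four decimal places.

q_1 = (0.5547, -0.8321)

v_1 = (2, -3); ‖v_1‖ = 3.6056, so q_1 = (0.5547, -0.8321).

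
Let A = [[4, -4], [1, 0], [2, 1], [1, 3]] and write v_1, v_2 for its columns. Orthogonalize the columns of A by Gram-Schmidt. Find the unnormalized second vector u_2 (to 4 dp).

q_1 = v_1/‖v_1‖ = (4, 1, 2, 1)/4.6904 = (0.8528, 0.2132, 0.4264, 0.2132).
r_{12} = q_1·v_2 = -2.3452.
u_2 = v_2 + 2.3452·q_1 = (-2.0000, 0.5000, 2.0000, 3.5000).

u_2 = (-2.0000, 0.5000, 2.0000, 3.5000)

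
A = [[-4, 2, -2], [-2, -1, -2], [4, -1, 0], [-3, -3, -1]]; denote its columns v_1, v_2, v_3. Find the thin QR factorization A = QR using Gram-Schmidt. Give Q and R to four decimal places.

Q = [[-0.5963, 0.4938, -0.4247], [-0.2981, -0.2699, -0.6296], [0.5963, -0.2354, -0.6356], [-0.4472, -0.7924, 0.1386]], R = [[6.7082, -0.1491, 2.2361], [0.0000, 3.8701, 0.3445], [0.0000, 0.0000, 1.9701]]

v_1 = (-4, -2, 4, -3); ‖v_1‖ = 6.7082, so e_1 = (-0.5963, -0.2981, 0.5963, -0.4472).
e_1·v_2 = (-0.5963)·2 + (-0.2981)·(-1) + 0.5963·(-1) + (-0.4472)·(-3) = -0.1491.
u_2 = v_2 + 0.1491·e_1 = (1.9111, -1.0444, -0.9111, -3.0667).
‖u_2‖ = 3.8701, so e_2 = (0.4938, -0.2699, -0.2354, -0.7924).
e_1·v_3 = (-0.5963)·(-2) + (-0.2981)·(-2) + 0.5963·0 + (-0.4472)·(-1) = 2.2361; e_2·v_3 = 0.4938·(-2) + (-0.2699)·(-2) + (-0.2354)·0 + (-0.7924)·(-1) = 0.3445.
u_3 = v_3 − 2.2361·e_1 − 0.3445·e_2 = (-0.8368, -1.2404, -1.2522, 0.2730).
‖u_3‖ = 1.9701, so e_3 = (-0.4247, -0.6296, -0.6356, 0.1386).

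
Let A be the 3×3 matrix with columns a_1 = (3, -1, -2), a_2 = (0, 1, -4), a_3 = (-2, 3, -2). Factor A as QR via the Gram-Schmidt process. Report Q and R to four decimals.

e_1 = a_1/‖a_1‖ = (3, -1, -2)/3.7417 = (0.8018, -0.2673, -0.5345).
r_{12} = e_1·a_2 = 1.8708.
u_2 = a_2 − 1.8708·e_1 = (-1.5000, 1.5000, -3.0000).
‖u_2‖ = 3.6742, so e_2 = (-0.4082, 0.4082, -0.8165).
r_{13} = e_1·a_3 = -1.3363; r_{23} = e_2·a_3 = 3.6742.
u_3 = a_3 + 1.3363·e_1 − 3.6742·e_2 = (0.5714, 1.1429, 0.2857).
‖u_3‖ = 1.3093, so e_3 = (0.4364, 0.8729, 0.2182).

Q = [[0.8018, -0.4082, 0.4364], [-0.2673, 0.4082, 0.8729], [-0.5345, -0.8165, 0.2182]], R = [[3.7417, 1.8708, -1.3363], [0.0000, 3.6742, 3.6742], [0.0000, 0.0000, 1.3093]]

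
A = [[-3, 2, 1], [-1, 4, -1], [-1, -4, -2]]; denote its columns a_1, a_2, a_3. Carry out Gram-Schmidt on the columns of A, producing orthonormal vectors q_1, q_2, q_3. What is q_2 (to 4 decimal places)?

a_1 = (-3, -1, -1); ‖a_1‖ = 3.3166, so q_1 = (-0.9045, -0.3015, -0.3015).
q_1·a_2 = (-0.9045)·2 + (-0.3015)·4 + (-0.3015)·(-4) = -1.8091.
u_2 = a_2 + 1.8091·q_1 = (0.3636, 3.4545, -4.5455).
‖u_2‖ = 5.7208, so q_2 = (0.0636, 0.6039, -0.7946).

q_2 = (0.0636, 0.6039, -0.7946)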